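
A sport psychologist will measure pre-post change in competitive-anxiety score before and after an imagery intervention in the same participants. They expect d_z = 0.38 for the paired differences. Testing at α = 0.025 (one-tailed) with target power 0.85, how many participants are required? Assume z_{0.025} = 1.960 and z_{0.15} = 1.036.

n = 63 pairs

For a paired (one-sample on differences) test: n = ((z_{α} + z_β) / d)².
z_{α} + z_β = 1.960 + 1.036 = 2.996.
n = (2.996 / 0.38)² = 7.884² = 62.16.
Round up.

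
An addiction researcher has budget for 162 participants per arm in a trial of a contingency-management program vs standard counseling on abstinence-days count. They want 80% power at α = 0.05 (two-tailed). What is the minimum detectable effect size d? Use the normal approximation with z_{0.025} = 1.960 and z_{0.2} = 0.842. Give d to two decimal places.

For two independent groups of n = 162 each: d_min = (z_{α/2} + z_β)·√(2/n).
z-sum = 1.960 + 0.842 = 2.802.
d_min = 2.802 × √(2/162) = 2.802 × 0.1111 = 0.311.

d_min ≈ 0.31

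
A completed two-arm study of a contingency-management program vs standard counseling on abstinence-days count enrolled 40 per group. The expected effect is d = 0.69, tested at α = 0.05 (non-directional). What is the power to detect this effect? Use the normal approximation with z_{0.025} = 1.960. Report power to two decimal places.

For two equal groups, power = Φ(d·√(n/2) − z_{α/2}).
d·√(n/2) = 0.69 × √(40/2) = 0.69 × 4.472 = 3.086.
z_β = 3.086 − 1.960 = 1.126.
Power = Φ(1.126) = 0.870.

power ≈ 0.87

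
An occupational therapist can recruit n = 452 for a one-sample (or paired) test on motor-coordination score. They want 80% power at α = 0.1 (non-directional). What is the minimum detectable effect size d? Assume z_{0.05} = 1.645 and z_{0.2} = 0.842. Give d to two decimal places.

d_min ≈ 0.12

For a single sample (or paired design) of n = 452: d_min = (z_{α/2} + z_β)/√n.
z-sum = 1.645 + 0.842 = 2.487.
d_min = 2.487 / √452 = 2.487 / 21.260 = 0.117.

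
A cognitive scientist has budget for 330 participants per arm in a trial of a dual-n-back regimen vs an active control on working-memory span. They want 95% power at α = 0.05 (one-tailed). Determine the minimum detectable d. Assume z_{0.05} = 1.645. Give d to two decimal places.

d_min ≈ 0.26

For two independent groups of n = 330 each: d_min = (z_{α} + z_β)·√(2/n).
z-sum = 1.645 + 1.645 = 3.290.
d_min = 3.290 × √(2/330) = 3.290 × 0.0778 = 0.256.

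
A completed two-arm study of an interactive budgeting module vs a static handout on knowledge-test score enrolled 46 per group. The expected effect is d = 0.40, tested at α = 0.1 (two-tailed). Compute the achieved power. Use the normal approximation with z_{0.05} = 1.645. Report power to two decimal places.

For two equal groups, power = Φ(d·√(n/2) − z_{α/2}).
d·√(n/2) = 0.40 × √(46/2) = 0.40 × 4.796 = 1.918.
z_β = 1.918 − 1.645 = 0.273.
Power = Φ(0.273) = 0.608.

power ≈ 0.61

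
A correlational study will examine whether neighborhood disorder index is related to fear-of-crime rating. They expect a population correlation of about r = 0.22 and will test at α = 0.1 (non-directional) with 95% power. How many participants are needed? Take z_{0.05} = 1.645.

n = 220

Fisher's z: C = ½·ln((1+r)/(1−r)) = ½·ln(1.5641) = 0.2237.
n = ((z_{α/2} + z_β)/C)² + 3.
(1.645 + 1.645) / 0.2237 = 3.290 / 0.2237 = 14.707.
n = 14.707² + 3 = 216.30 + 3 = 219.3.
Round up.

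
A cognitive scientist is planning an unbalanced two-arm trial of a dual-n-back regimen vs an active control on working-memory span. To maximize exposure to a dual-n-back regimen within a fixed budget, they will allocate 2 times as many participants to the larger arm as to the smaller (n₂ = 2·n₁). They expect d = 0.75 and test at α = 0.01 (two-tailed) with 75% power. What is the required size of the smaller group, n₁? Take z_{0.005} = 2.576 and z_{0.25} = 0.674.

n₁ = 29

With allocation ratio k = n₂/n₁ = 2, Var(x̄₁−x̄₂) = σ²(1/n₁ + 1/(k·n₁)) = σ²·(k+1)/(k·n₁).
So n₁ = (1 + 1/k)·((z_{α/2} + z_β)/d)² = 1.500 × (3.250/0.75)².
n₁ = 1.500 × 18.78 = 28.2.
Round up: n₁ = 29, giving n₂ = 2 × 29 = 58.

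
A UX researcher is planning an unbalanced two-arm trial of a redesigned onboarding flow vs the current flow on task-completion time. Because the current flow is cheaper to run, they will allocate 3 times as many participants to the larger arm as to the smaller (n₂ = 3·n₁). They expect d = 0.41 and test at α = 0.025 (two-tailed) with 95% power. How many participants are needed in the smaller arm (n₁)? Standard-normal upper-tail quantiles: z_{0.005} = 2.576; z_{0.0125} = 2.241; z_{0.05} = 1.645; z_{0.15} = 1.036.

With allocation ratio k = n₂/n₁ = 3, Var(x̄₁−x̄₂) = σ²(1/n₁ + 1/(k·n₁)) = σ²·(k+1)/(k·n₁).
So n₁ = (1 + 1/k)·((z_{α/2} + z_β)/d)² = 1.333 × (3.886/0.41)².
n₁ = 1.333 × 89.83 = 119.8.
Round up: n₁ = 120, giving n₂ = 3 × 120 = 360.

n₁ = 120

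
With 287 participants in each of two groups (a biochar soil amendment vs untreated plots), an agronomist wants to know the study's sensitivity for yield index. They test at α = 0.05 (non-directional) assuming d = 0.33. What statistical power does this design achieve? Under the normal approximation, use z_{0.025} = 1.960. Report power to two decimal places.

For two equal groups, power = Φ(d·√(n/2) − z_{α/2}).
d·√(n/2) = 0.33 × √(287/2) = 0.33 × 11.979 = 3.953.
z_β = 3.953 − 1.960 = 1.993.
Power = Φ(1.993) = 0.977.

power ≈ 0.98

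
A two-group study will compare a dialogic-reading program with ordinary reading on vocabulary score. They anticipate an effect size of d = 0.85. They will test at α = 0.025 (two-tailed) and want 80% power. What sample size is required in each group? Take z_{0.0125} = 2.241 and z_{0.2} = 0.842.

For two independent groups with equal n: n = 2·((z_{α/2} + z_β) / d)².
z_{α/2} + z_β = 2.241 + 0.842 = 3.083.
n = 2 × (3.083 / 0.85)² = 2 × 3.627² = 2 × 13.16 = 26.3.
Round up to the next whole participant.

n = 27 per group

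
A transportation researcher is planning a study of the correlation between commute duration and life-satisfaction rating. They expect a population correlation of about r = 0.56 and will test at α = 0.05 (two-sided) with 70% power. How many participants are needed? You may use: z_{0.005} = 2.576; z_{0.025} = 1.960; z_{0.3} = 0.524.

Fisher's z: C = ½·ln((1+r)/(1−r)) = ½·ln(3.5455) = 0.6328.
n = ((z_{α/2} + z_β)/C)² + 3.
(1.960 + 0.524) / 0.6328 = 2.484 / 0.6328 = 3.925.
n = 3.925² + 3 = 15.41 + 3 = 18.4.
Round up.

n = 19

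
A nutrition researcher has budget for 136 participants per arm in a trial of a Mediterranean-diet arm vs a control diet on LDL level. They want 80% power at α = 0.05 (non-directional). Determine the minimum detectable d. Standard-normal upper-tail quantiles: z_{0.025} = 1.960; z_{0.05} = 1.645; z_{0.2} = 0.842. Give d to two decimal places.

d_min ≈ 0.34

For two independent groups of n = 136 each: d_min = (z_{α/2} + z_β)·√(2/n).
z-sum = 1.960 + 0.842 = 2.802.
d_min = 2.802 × √(2/136) = 2.802 × 0.1213 = 0.340.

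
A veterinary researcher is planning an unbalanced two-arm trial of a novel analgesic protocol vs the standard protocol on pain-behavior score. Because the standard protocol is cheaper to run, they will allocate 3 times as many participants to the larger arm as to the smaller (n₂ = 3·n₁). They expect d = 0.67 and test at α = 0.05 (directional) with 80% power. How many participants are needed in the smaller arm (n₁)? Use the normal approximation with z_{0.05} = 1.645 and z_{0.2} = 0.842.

With allocation ratio k = n₂/n₁ = 3, Var(x̄₁−x̄₂) = σ²(1/n₁ + 1/(k·n₁)) = σ²·(k+1)/(k·n₁).
So n₁ = (1 + 1/k)·((z_{α} + z_β)/d)² = 1.333 × (2.487/0.67)².
n₁ = 1.333 × 13.78 = 18.4.
Round up: n₁ = 19, giving n₂ = 3 × 19 = 57.

n₁ = 19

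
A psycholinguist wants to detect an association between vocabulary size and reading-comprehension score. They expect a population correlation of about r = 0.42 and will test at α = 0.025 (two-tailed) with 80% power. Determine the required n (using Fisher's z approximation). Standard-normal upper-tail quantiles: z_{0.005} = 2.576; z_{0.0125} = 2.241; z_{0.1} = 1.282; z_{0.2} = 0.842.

n = 51

Fisher's z: C = ½·ln((1+r)/(1−r)) = ½·ln(2.4483) = 0.4477.
n = ((z_{α/2} + z_β)/C)² + 3.
(2.241 + 0.842) / 0.4477 = 3.083 / 0.4477 = 6.886.
n = 6.886² + 3 = 47.42 + 3 = 50.4.
Round up.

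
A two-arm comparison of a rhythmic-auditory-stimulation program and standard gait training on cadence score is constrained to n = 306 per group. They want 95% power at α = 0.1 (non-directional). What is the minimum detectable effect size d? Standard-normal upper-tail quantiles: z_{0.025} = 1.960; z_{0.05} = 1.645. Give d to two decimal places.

d_min ≈ 0.27

For two independent groups of n = 306 each: d_min = (z_{α/2} + z_β)·√(2/n).
z-sum = 1.645 + 1.645 = 3.290.
d_min = 3.290 × √(2/306) = 3.290 × 0.0808 = 0.266.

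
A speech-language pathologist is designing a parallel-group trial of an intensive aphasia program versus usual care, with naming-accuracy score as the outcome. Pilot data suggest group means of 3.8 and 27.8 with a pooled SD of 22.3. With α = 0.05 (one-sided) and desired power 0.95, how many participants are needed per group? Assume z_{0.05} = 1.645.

Cohen's d = |M₁ − M₂| / SD_pooled = |3.8 − 27.8| / 22.3 = 24.0 / 22.3 = 1.076.
For two independent groups with equal n: n = 2·((z_{α} + z_β) / d)².
z_{α} + z_β = 1.645 + 1.645 = 3.290.
n = 2 × (3.290 / 1.076)² = 2 × 3.058² = 2 × 9.35 = 18.7.
Round up to the next whole participant.

n = 19 per group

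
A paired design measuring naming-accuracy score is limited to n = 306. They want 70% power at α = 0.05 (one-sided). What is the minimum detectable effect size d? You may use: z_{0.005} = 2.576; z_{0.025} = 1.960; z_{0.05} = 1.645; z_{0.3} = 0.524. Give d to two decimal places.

For a single sample (or paired design) of n = 306: d_min = (z_{α} + z_β)/√n.
z-sum = 1.645 + 0.524 = 2.169.
d_min = 2.169 / √306 = 2.169 / 17.493 = 0.124.

d_min ≈ 0.12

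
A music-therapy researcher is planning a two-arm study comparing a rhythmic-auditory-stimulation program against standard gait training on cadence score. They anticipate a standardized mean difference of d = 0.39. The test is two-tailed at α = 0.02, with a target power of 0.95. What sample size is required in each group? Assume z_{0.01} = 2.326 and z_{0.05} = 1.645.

n = 208 per group

For two independent groups with equal n: n = 2·((z_{α/2} + z_β) / d)².
z_{α/2} + z_β = 2.326 + 1.645 = 3.971.
n = 2 × (3.971 / 0.39)² = 2 × 10.182² = 2 × 103.67 = 207.3.
Round up to the next whole participant.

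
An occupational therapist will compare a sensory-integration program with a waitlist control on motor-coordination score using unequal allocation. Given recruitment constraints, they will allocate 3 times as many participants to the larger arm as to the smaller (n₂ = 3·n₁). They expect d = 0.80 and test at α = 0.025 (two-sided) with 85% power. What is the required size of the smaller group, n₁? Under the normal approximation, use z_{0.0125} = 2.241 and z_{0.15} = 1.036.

n₁ = 23

With allocation ratio k = n₂/n₁ = 3, Var(x̄₁−x̄₂) = σ²(1/n₁ + 1/(k·n₁)) = σ²·(k+1)/(k·n₁).
So n₁ = (1 + 1/k)·((z_{α/2} + z_β)/d)² = 1.333 × (3.277/0.80)².
n₁ = 1.333 × 16.78 = 22.4.
Round up: n₁ = 23, giving n₂ = 3 × 23 = 69.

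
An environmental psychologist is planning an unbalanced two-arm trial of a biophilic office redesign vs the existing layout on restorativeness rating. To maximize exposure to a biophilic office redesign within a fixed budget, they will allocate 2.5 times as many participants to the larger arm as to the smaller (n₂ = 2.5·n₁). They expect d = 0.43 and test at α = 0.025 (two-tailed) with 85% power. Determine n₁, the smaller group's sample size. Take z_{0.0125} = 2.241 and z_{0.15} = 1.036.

With allocation ratio k = n₂/n₁ = 2.5, Var(x̄₁−x̄₂) = σ²(1/n₁ + 1/(k·n₁)) = σ²·(k+1)/(k·n₁).
So n₁ = (1 + 1/k)·((z_{α/2} + z_β)/d)² = 1.400 × (3.277/0.43)².
n₁ = 1.400 × 58.08 = 81.3.
Round up: n₁ = 82, giving n₂ = 2.5 × 82 = 205.

n₁ = 82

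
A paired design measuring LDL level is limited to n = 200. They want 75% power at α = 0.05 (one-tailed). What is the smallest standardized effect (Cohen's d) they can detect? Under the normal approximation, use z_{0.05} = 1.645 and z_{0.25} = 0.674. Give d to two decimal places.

For a single sample (or paired design) of n = 200: d_min = (z_{α} + z_β)/√n.
z-sum = 1.645 + 0.674 = 2.319.
d_min = 2.319 / √200 = 2.319 / 14.142 = 0.164.

d_min ≈ 0.16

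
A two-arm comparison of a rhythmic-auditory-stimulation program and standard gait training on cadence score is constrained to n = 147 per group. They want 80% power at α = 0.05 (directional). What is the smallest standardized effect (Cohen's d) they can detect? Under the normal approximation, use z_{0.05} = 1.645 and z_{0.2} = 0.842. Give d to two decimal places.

d_min ≈ 0.29

For two independent groups of n = 147 each: d_min = (z_{α} + z_β)·√(2/n).
z-sum = 1.645 + 0.842 = 2.487.
d_min = 2.487 × √(2/147) = 2.487 × 0.1166 = 0.290.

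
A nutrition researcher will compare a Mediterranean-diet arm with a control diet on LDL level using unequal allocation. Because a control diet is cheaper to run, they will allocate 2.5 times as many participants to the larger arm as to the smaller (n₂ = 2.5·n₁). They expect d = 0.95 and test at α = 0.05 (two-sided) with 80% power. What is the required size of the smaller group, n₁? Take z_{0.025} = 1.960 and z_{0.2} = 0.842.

n₁ = 13

With allocation ratio k = n₂/n₁ = 2.5, Var(x̄₁−x̄₂) = σ²(1/n₁ + 1/(k·n₁)) = σ²·(k+1)/(k·n₁).
So n₁ = (1 + 1/k)·((z_{α/2} + z_β)/d)² = 1.400 × (2.802/0.95)².
n₁ = 1.400 × 8.70 = 12.2.
Round up: n₁ = 13, giving n₂ = ⌈2.5 × 13⌉ = ⌈32.5⌉ = 33.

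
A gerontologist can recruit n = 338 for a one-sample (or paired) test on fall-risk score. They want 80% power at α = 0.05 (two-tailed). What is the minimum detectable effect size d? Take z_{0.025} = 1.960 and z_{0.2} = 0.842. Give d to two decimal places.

For a single sample (or paired design) of n = 338: d_min = (z_{α/2} + z_β)/√n.
z-sum = 1.960 + 0.842 = 2.802.
d_min = 2.802 / √338 = 2.802 / 18.385 = 0.152.

d_min ≈ 0.15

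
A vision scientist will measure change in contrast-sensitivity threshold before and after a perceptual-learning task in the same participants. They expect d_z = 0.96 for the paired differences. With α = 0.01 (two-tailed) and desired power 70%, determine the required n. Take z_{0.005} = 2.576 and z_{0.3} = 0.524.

For a paired (one-sample on differences) test: n = ((z_{α/2} + z_β) / d)².
z_{α/2} + z_β = 2.576 + 0.524 = 3.100.
n = (3.100 / 0.96)² = 3.229² = 10.43.
Round up.

n = 11 pairs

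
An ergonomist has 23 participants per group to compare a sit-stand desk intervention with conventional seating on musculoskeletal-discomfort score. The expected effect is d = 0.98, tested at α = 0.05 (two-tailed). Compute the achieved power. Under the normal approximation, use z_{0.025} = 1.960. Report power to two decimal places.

power ≈ 0.91

For two equal groups, power = Φ(d·√(n/2) − z_{α/2}).
d·√(n/2) = 0.98 × √(23/2) = 0.98 × 3.391 = 3.323.
z_β = 3.323 − 1.960 = 1.363.
Power = Φ(1.363) = 0.914.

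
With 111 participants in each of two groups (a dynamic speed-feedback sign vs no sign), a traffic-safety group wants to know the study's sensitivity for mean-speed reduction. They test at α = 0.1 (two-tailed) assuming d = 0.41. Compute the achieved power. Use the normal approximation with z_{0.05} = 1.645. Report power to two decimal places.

power ≈ 0.92

For two equal groups, power = Φ(d·√(n/2) − z_{α/2}).
d·√(n/2) = 0.41 × √(111/2) = 0.41 × 7.450 = 3.054.
z_β = 3.054 − 1.645 = 1.409.
Power = Φ(1.409) = 0.921.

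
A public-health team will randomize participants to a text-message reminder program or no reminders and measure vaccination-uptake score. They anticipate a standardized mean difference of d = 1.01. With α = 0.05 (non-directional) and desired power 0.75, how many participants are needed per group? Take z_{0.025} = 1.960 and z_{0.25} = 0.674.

n = 14 per group

For two independent groups with equal n: n = 2·((z_{α/2} + z_β) / d)².
z_{α/2} + z_β = 1.960 + 0.674 = 2.634.
n = 2 × (2.634 / 1.01)² = 2 × 2.608² = 2 × 6.80 = 13.6.
Round up to the next whole participant.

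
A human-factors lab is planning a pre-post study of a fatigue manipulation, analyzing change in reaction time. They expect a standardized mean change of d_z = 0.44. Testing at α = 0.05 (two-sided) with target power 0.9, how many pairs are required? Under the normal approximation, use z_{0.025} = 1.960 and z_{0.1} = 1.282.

For a paired (one-sample on differences) test: n = ((z_{α/2} + z_β) / d)².
z_{α/2} + z_β = 1.960 + 1.282 = 3.242.
n = (3.242 / 0.44)² = 7.368² = 54.29.
Round up.

n = 55 pairs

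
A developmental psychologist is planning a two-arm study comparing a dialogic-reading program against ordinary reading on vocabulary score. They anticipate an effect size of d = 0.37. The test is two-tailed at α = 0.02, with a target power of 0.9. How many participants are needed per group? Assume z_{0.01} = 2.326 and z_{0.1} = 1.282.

n = 191 per group

For two independent groups with equal n: n = 2·((z_{α/2} + z_β) / d)².
z_{α/2} + z_β = 2.326 + 1.282 = 3.608.
n = 2 × (3.608 / 0.37)² = 2 × 9.751² = 2 × 95.09 = 190.2.
Round up to the next whole participant.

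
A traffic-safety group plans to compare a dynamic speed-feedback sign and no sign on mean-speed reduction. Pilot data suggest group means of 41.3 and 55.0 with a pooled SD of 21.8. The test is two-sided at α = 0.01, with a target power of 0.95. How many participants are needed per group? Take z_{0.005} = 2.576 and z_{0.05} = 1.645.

n = 91 per group

Cohen's d = |M₁ − M₂| / SD_pooled = |41.3 − 55.0| / 21.8 = 13.7 / 21.8 = 0.628.
For two independent groups with equal n: n = 2·((z_{α/2} + z_β) / d)².
z_{α/2} + z_β = 2.576 + 1.645 = 4.221.
n = 2 × (4.221 / 0.628)² = 2 × 6.721² = 2 × 45.18 = 90.4.
Round up to the next whole participant.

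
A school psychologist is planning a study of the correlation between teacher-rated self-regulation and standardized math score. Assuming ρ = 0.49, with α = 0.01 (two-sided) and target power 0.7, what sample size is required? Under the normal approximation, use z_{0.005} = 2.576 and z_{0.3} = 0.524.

Fisher's z: C = ½·ln((1+r)/(1−r)) = ½·ln(2.9216) = 0.5361.
n = ((z_{α/2} + z_β)/C)² + 3.
(2.576 + 0.524) / 0.5361 = 3.100 / 0.5361 = 5.783.
n = 5.783² + 3 = 33.44 + 3 = 36.4.
Round up.

n = 37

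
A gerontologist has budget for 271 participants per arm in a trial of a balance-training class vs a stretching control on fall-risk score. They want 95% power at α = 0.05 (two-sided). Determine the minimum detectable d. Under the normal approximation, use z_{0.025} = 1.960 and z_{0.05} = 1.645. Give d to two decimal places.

For two independent groups of n = 271 each: d_min = (z_{α/2} + z_β)·√(2/n).
z-sum = 1.960 + 1.645 = 3.605.
d_min = 3.605 × √(2/271) = 3.605 × 0.0859 = 0.310.

d_min ≈ 0.31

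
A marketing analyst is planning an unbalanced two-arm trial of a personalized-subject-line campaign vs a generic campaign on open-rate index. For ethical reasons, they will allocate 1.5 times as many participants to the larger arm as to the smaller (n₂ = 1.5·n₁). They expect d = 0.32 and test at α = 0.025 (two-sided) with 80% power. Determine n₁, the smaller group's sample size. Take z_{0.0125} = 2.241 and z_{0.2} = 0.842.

n₁ = 155

With allocation ratio k = n₂/n₁ = 1.5, Var(x̄₁−x̄₂) = σ²(1/n₁ + 1/(k·n₁)) = σ²·(k+1)/(k·n₁).
So n₁ = (1 + 1/k)·((z_{α/2} + z_β)/d)² = 1.667 × (3.083/0.32)².
n₁ = 1.667 × 92.82 = 154.7.
Round up: n₁ = 155, giving n₂ = ⌈1.5 × 155⌉ = ⌈232.5⌉ = 233.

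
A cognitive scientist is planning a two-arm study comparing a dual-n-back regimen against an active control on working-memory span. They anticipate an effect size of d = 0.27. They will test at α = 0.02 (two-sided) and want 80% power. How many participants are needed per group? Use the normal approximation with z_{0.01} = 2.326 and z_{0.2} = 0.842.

For two independent groups with equal n: n = 2·((z_{α/2} + z_β) / d)².
z_{α/2} + z_β = 2.326 + 0.842 = 3.168.
n = 2 × (3.168 / 0.27)² = 2 × 11.733² = 2 × 137.67 = 275.3.
Round up to the next whole participant.

n = 276 per group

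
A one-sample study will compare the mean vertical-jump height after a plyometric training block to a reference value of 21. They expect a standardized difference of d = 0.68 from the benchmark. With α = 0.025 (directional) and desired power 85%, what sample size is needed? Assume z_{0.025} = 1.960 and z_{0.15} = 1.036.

For a one-sample test: n = ((z_{α} + z_β) / d)².
z_{α} + z_β = 1.960 + 1.036 = 2.996.
n = (2.996 / 0.68)² = 4.406² = 19.41.
Round up.

n = 20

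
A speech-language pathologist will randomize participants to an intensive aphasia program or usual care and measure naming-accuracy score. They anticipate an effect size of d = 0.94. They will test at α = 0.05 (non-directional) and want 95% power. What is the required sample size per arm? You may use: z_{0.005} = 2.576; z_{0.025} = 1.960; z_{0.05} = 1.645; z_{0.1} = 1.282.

n = 30 per group

For two independent groups with equal n: n = 2·((z_{α/2} + z_β) / d)².
z_{α/2} + z_β = 1.960 + 1.645 = 3.605.
n = 2 × (3.605 / 0.94)² = 2 × 3.835² = 2 × 14.71 = 29.4.
Round up to the next whole participant.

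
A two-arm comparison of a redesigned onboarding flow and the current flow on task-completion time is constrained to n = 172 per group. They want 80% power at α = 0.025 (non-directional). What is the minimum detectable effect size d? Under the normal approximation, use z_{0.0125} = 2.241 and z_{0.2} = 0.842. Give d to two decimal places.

For two independent groups of n = 172 each: d_min = (z_{α/2} + z_β)·√(2/n).
z-sum = 2.241 + 0.842 = 3.083.
d_min = 3.083 × √(2/172) = 3.083 × 0.1078 = 0.332.

d_min ≈ 0.33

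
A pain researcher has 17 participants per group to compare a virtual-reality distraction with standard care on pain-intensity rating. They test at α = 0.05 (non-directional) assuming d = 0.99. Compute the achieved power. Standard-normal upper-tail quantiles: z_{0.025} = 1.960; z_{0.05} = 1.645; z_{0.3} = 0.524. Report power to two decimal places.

For two equal groups, power = Φ(d·√(n/2) − z_{α/2}).
d·√(n/2) = 0.99 × √(17/2) = 0.99 × 2.915 = 2.886.
z_β = 2.886 − 1.960 = 0.926.
Power = Φ(0.926) = 0.823.

power ≈ 0.82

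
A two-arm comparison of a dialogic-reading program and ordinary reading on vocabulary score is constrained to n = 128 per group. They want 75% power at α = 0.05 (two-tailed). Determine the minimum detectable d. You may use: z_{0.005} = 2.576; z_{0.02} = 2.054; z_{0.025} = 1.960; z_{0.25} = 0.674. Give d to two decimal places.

d_min ≈ 0.33

For two independent groups of n = 128 each: d_min = (z_{α/2} + z_β)·√(2/n).
z-sum = 1.960 + 0.674 = 2.634.
d_min = 2.634 × √(2/128) = 2.634 × 0.1250 = 0.329.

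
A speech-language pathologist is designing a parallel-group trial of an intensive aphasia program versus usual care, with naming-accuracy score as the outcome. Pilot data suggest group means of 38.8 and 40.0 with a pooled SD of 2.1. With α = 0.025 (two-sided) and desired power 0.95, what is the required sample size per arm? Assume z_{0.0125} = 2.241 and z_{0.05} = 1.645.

n = 93 per group

Cohen's d = |M₁ − M₂| / SD_pooled = |38.8 − 40.0| / 2.1 = 1.2 / 2.1 = 0.571.
For two independent groups with equal n: n = 2·((z_{α/2} + z_β) / d)².
z_{α/2} + z_β = 2.241 + 1.645 = 3.886.
n = 2 × (3.886 / 0.571)² = 2 × 6.806² = 2 × 46.32 = 92.6.
Round up to the next whole participant.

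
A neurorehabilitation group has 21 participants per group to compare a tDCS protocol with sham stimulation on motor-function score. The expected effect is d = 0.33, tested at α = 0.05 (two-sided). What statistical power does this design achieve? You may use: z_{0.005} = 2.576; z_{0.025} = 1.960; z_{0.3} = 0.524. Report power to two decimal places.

For two equal groups, power = Φ(d·√(n/2) − z_{α/2}).
d·√(n/2) = 0.33 × √(21/2) = 0.33 × 3.240 = 1.069.
z_β = 1.069 − 1.960 = -0.891.
Power = Φ(-0.891) = 0.187.

power ≈ 0.19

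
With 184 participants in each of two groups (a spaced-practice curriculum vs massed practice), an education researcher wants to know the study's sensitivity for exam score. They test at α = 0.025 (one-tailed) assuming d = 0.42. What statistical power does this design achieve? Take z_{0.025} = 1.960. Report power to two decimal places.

For two equal groups, power = Φ(d·√(n/2) − z_{α}).
d·√(n/2) = 0.42 × √(184/2) = 0.42 × 9.592 = 4.028.
z_β = 4.028 − 1.960 = 2.068.
Power = Φ(2.068) = 0.981.

power ≈ 0.98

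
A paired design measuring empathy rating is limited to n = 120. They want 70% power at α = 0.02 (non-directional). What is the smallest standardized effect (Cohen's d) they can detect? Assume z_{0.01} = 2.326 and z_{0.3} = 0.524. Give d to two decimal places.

d_min ≈ 0.26

For a single sample (or paired design) of n = 120: d_min = (z_{α/2} + z_β)/√n.
z-sum = 2.326 + 0.524 = 2.850.
d_min = 2.850 / √120 = 2.850 / 10.954 = 0.260.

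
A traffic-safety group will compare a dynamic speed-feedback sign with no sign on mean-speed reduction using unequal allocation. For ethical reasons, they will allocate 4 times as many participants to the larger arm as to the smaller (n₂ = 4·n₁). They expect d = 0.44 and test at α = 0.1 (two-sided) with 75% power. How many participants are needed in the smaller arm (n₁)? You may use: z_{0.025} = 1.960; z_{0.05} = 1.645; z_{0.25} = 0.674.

With allocation ratio k = n₂/n₁ = 4, Var(x̄₁−x̄₂) = σ²(1/n₁ + 1/(k·n₁)) = σ²·(k+1)/(k·n₁).
So n₁ = (1 + 1/k)·((z_{α/2} + z_β)/d)² = 1.250 × (2.319/0.44)².
n₁ = 1.250 × 27.78 = 34.7.
Round up: n₁ = 35, giving n₂ = 4 × 35 = 140.

n₁ = 35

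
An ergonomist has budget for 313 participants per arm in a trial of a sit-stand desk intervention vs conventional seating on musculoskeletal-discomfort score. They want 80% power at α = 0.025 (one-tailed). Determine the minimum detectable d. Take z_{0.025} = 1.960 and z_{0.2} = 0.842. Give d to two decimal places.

d_min ≈ 0.22

For two independent groups of n = 313 each: d_min = (z_{α} + z_β)·√(2/n).
z-sum = 1.960 + 0.842 = 2.802.
d_min = 2.802 × √(2/313) = 2.802 × 0.0799 = 0.224.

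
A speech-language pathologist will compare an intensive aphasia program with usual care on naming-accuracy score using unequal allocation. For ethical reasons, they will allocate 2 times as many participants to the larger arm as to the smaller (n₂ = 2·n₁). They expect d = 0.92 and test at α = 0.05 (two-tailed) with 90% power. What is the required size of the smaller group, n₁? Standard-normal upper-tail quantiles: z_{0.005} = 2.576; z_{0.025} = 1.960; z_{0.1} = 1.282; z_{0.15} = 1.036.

n₁ = 19

With allocation ratio k = n₂/n₁ = 2, Var(x̄₁−x̄₂) = σ²(1/n₁ + 1/(k·n₁)) = σ²·(k+1)/(k·n₁).
So n₁ = (1 + 1/k)·((z_{α/2} + z_β)/d)² = 1.500 × (3.242/0.92)².
n₁ = 1.500 × 12.42 = 18.6.
Round up: n₁ = 19, giving n₂ = 2 × 19 = 38.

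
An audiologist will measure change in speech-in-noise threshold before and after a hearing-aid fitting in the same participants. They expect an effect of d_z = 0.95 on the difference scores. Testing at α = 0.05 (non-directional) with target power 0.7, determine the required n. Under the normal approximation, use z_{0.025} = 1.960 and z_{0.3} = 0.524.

For a paired (one-sample on differences) test: n = ((z_{α/2} + z_β) / d)².
z_{α/2} + z_β = 1.960 + 0.524 = 2.484.
n = (2.484 / 0.95)² = 2.615² = 6.84.
Round up.

n = 7 pairs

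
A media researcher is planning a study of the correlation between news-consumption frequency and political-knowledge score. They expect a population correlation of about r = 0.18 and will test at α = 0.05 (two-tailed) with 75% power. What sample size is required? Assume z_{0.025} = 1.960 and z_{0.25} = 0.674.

Fisher's z: C = ½·ln((1+r)/(1−r)) = ½·ln(1.4390) = 0.1820.
n = ((z_{α/2} + z_β)/C)² + 3.
(1.960 + 0.674) / 0.1820 = 2.634 / 0.1820 = 14.473.
n = 14.473² + 3 = 209.45 + 3 = 212.5.
Round up.

n = 213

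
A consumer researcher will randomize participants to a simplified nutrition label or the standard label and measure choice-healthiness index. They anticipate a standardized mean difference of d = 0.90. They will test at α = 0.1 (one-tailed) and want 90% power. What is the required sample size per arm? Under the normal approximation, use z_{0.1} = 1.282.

n = 17 per group

For two independent groups with equal n: n = 2·((z_{α} + z_β) / d)².
z_{α} + z_β = 1.282 + 1.282 = 2.564.
n = 2 × (2.564 / 0.90)² = 2 × 2.849² = 2 × 8.12 = 16.2.
Round up to the next whole participant.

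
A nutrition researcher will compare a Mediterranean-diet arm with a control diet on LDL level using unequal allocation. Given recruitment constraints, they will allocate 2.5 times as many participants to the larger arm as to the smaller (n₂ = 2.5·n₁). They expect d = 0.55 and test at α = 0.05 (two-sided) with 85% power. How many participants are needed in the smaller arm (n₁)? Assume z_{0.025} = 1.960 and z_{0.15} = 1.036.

With allocation ratio k = n₂/n₁ = 2.5, Var(x̄₁−x̄₂) = σ²(1/n₁ + 1/(k·n₁)) = σ²·(k+1)/(k·n₁).
So n₁ = (1 + 1/k)·((z_{α/2} + z_β)/d)² = 1.400 × (2.996/0.55)².
n₁ = 1.400 × 29.67 = 41.5.
Round up: n₁ = 42, giving n₂ = 2.5 × 42 = 105.

n₁ = 42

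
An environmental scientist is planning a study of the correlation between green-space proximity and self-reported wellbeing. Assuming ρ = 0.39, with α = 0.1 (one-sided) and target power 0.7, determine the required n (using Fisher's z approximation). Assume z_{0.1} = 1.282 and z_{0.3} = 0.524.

Fisher's z: C = ½·ln((1+r)/(1−r)) = ½·ln(2.2787) = 0.4118.
n = ((z_{α} + z_β)/C)² + 3.
(1.282 + 0.524) / 0.4118 = 1.806 / 0.4118 = 4.386.
n = 4.386² + 3 = 19.23 + 3 = 22.2.
Round up.

n = 23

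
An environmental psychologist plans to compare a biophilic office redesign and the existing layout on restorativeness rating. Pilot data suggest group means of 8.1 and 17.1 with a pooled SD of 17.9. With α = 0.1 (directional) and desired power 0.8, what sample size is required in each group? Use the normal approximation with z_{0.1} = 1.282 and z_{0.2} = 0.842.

Cohen's d = |M₁ − M₂| / SD_pooled = |8.1 − 17.1| / 17.9 = 9.0 / 17.9 = 0.503.
For two independent groups with equal n: n = 2·((z_{α} + z_β) / d)².
z_{α} + z_β = 1.282 + 0.842 = 2.124.
n = 2 × (2.124 / 0.503)² = 2 × 4.223² = 2 × 17.83 = 35.7.
Round up to the next whole participant.

n = 36 per group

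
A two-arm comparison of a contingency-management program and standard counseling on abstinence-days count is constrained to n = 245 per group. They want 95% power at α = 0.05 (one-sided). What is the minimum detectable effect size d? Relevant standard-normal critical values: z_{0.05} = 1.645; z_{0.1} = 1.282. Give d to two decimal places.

d_min ≈ 0.30

For two independent groups of n = 245 each: d_min = (z_{α} + z_β)·√(2/n).
z-sum = 1.645 + 1.645 = 3.290.
d_min = 3.290 × √(2/245) = 3.290 × 0.0904 = 0.297.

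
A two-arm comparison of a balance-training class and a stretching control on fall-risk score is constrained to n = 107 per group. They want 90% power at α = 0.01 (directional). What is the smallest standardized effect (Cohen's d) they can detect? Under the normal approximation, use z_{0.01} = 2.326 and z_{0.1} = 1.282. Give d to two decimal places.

For two independent groups of n = 107 each: d_min = (z_{α} + z_β)·√(2/n).
z-sum = 2.326 + 1.282 = 3.608.
d_min = 3.608 × √(2/107) = 3.608 × 0.1367 = 0.493.

d_min ≈ 0.49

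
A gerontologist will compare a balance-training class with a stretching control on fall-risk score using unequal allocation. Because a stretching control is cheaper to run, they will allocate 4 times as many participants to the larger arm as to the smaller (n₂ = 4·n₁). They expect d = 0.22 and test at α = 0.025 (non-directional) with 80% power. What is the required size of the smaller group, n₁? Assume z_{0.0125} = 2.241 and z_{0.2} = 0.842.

n₁ = 246

With allocation ratio k = n₂/n₁ = 4, Var(x̄₁−x̄₂) = σ²(1/n₁ + 1/(k·n₁)) = σ²·(k+1)/(k·n₁).
So n₁ = (1 + 1/k)·((z_{α/2} + z_β)/d)² = 1.250 × (3.083/0.22)².
n₁ = 1.250 × 196.38 = 245.5.
Round up: n₁ = 246, giving n₂ = 4 × 246 = 984.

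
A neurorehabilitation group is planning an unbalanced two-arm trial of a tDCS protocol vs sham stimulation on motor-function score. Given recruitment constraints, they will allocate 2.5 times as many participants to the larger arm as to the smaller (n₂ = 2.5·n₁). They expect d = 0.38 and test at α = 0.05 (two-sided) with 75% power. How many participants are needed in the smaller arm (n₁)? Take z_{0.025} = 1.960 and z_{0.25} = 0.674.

With allocation ratio k = n₂/n₁ = 2.5, Var(x̄₁−x̄₂) = σ²(1/n₁ + 1/(k·n₁)) = σ²·(k+1)/(k·n₁).
So n₁ = (1 + 1/k)·((z_{α/2} + z_β)/d)² = 1.400 × (2.634/0.38)².
n₁ = 1.400 × 48.05 = 67.3.
Round up: n₁ = 68, giving n₂ = 2.5 × 68 = 170.

n₁ = 68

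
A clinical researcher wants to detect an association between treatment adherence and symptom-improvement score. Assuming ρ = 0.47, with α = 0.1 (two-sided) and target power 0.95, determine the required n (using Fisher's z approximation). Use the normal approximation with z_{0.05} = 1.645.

Fisher's z: C = ½·ln((1+r)/(1−r)) = ½·ln(2.7736) = 0.5101.
n = ((z_{α/2} + z_β)/C)² + 3.
(1.645 + 1.645) / 0.5101 = 3.290 / 0.5101 = 6.450.
n = 6.450² + 3 = 41.60 + 3 = 44.6.
Round up.

n = 45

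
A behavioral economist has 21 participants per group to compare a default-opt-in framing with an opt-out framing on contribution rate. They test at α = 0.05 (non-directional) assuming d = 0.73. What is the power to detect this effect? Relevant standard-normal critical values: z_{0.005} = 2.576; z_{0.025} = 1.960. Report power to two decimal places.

power ≈ 0.66

For two equal groups, power = Φ(d·√(n/2) − z_{α/2}).
d·√(n/2) = 0.73 × √(21/2) = 0.73 × 3.240 = 2.365.
z_β = 2.365 − 1.960 = 0.405.
Power = Φ(0.405) = 0.657.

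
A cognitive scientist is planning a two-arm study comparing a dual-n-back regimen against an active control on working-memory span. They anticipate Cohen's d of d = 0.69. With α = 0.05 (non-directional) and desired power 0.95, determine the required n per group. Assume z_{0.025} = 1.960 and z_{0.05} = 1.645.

n = 55 per group

For two independent groups with equal n: n = 2·((z_{α/2} + z_β) / d)².
z_{α/2} + z_β = 1.960 + 1.645 = 3.605.
n = 2 × (3.605 / 0.69)² = 2 × 5.225² = 2 × 27.30 = 54.6.
Round up to the next whole participant.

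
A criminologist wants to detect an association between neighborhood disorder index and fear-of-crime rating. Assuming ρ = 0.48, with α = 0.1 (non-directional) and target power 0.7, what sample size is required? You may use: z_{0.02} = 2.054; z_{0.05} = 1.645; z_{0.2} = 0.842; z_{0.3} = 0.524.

n = 21

Fisher's z: C = ½·ln((1+r)/(1−r)) = ½·ln(2.8462) = 0.5230.
n = ((z_{α/2} + z_β)/C)² + 3.
(1.645 + 0.524) / 0.5230 = 2.169 / 0.5230 = 4.147.
n = 4.147² + 3 = 17.20 + 3 = 20.2.
Round up.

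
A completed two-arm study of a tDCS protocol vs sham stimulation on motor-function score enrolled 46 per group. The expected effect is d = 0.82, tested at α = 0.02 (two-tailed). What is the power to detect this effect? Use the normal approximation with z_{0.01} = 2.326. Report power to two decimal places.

For two equal groups, power = Φ(d·√(n/2) − z_{α/2}).
d·√(n/2) = 0.82 × √(46/2) = 0.82 × 4.796 = 3.933.
z_β = 3.933 − 2.326 = 1.607.
Power = Φ(1.607) = 0.946.

power ≈ 0.95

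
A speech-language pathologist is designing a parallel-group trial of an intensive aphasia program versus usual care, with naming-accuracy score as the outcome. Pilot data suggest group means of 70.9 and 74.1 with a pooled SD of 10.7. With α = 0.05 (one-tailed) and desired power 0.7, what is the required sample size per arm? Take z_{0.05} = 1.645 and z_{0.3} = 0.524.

Cohen's d = |M₁ − M₂| / SD_pooled = |70.9 − 74.1| / 10.7 = 3.2 / 10.7 = 0.299.
For two independent groups with equal n: n = 2·((z_{α} + z_β) / d)².
z_{α} + z_β = 1.645 + 0.524 = 2.169.
n = 2 × (2.169 / 0.299)² = 2 × 7.254² = 2 × 52.62 = 105.2.
Round up to the next whole participant.

n = 106 per group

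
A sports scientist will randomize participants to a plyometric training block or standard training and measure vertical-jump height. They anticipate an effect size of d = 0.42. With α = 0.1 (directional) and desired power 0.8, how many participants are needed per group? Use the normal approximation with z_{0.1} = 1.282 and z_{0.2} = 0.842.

n = 52 per group

For two independent groups with equal n: n = 2·((z_{α} + z_β) / d)².
z_{α} + z_β = 1.282 + 0.842 = 2.124.
n = 2 × (2.124 / 0.42)² = 2 × 5.057² = 2 × 25.57 = 51.1.
Round up to the next whole participant.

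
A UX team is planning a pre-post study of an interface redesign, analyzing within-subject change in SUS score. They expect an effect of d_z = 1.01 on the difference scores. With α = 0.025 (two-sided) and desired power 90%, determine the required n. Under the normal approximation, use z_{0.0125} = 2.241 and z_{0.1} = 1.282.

n = 13 pairs

For a paired (one-sample on differences) test: n = ((z_{α/2} + z_β) / d)².
z_{α/2} + z_β = 2.241 + 1.282 = 3.523.
n = (3.523 / 1.01)² = 3.488² = 12.17.
Round up.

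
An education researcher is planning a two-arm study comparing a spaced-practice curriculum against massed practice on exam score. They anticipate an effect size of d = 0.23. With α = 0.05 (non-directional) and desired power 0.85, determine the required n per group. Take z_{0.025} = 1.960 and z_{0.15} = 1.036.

For two independent groups with equal n: n = 2·((z_{α/2} + z_β) / d)².
z_{α/2} + z_β = 1.960 + 1.036 = 2.996.
n = 2 × (2.996 / 0.23)² = 2 × 13.026² = 2 × 169.68 = 339.4.
Round up to the next whole participant.

n = 340 per group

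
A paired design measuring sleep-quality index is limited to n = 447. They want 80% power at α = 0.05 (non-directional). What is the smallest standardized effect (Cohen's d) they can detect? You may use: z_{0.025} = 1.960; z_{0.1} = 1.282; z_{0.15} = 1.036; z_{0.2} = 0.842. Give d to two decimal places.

For a single sample (or paired design) of n = 447: d_min = (z_{α/2} + z_β)/√n.
z-sum = 1.960 + 0.842 = 2.802.
d_min = 2.802 / √447 = 2.802 / 21.142 = 0.133.

d_min ≈ 0.13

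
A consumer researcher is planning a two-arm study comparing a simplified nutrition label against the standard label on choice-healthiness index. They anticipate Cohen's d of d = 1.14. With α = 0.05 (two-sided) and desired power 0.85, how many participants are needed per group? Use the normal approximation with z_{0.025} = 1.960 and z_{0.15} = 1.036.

For two independent groups with equal n: n = 2·((z_{α/2} + z_β) / d)².
z_{α/2} + z_β = 1.960 + 1.036 = 2.996.
n = 2 × (2.996 / 1.14)² = 2 × 2.628² = 2 × 6.91 = 13.8.
Round up to the next whole participant.

n = 14 per group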